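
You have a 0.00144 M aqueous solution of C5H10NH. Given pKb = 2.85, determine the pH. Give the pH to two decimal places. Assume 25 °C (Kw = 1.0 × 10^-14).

pH = 10.95

C5H10NH + H2O ⇌ C5H10NH2+ + OH-
Kb = 10^(−2.85) = 1.41 × 10^-3
Kb = x²/(0.00144 − x) = 1.41 × 10^-3
x is not negligible relative to C₀; solve x² + 0.00141·x − 2.03e-06 = 0.
x = [−0.00141 + √(0.00141² + 8.12e-06)]/2 = 8.85 × 10^-4 M
pOH = −log(8.85 × 10^-4) = 3.05; pH = 14.00 − 3.05 = 10.95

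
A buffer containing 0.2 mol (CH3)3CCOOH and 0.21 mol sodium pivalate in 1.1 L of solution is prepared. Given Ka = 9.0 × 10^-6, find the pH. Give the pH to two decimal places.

pKa = −log(9.0 × 10^-6) = 5.046
pH = pKa + log([A⁻]/[HA]) = 5.046 + log(0.21/0.2)
pH = 5.046 + (+0.021) = 5.07

pH = 5.07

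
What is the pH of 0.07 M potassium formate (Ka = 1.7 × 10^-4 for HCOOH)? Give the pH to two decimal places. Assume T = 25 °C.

HCOO- is the conjugate base of the weak acid HCOOH.
Kb = Kw/Ka = 1.0×10^-14 / 1.7 × 10^-4 = 5.88 × 10^-11
Kb = [OH-]²/(0.07 − [OH-]) = 5.88 × 10^-11
Neglecting [OH-] in the denominator: [OH-] = √(5.88 × 10^-11 × 0.07) = 2.03 × 10^-6 M
([OH-]/C₀ = 0.0029% < 5%, so the approximation holds.)
pOH = −log(2.03 × 10^-6) = 5.69; pH = 14.00 − 5.69 = 8.31

pH = 8.31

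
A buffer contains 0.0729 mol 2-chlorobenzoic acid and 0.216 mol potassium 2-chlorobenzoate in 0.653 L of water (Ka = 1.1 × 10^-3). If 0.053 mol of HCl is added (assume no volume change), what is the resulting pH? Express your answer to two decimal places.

After neutralization: n(ClC6H4COOH) = 0.126 mol, n(ClC6H4COO-) = 0.163 mol.
pKa = −log(1.1 × 10^-3) = 2.959
pH = pKa + log([A⁻]/[HA]) = 2.959 + log(0.163/0.126) = 2.959 +0.112

pH = 3.07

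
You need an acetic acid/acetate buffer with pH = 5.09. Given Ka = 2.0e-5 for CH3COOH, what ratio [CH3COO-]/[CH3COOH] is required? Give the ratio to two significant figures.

pKa = -log(2.0 × 10^-5) = 4.699
pH = pKa + log(r) ⇒ log(r) = 5.09 − 4.699 = +0.391
r = [CH3COO-]/[CH3COOH] = 10^(+0.391) = 2.46

ratio = 2.5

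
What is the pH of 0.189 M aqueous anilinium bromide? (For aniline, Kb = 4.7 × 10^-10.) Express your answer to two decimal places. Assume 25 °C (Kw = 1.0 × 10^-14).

pH = 2.70

C6H5NH3+ is the conjugate acid of the weak base C6H5NH2.
Ka = Kw/Kb = 1.0×10^-14 / 4.7 × 10^-10 = 2.13 × 10^-5
Ka = x²/(0.189 − x) = 2.13 × 10^-5
Neglecting x in the denominator: x = √(2.13 × 10^-5 × 0.189) = 2.01 × 10^-3 M
Check: 1.1% ionized — well under 5%, approximation valid.
pH = −log[H+] = −log(2.01 × 10^-3) = 2.70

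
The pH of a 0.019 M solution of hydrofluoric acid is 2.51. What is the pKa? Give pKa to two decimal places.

pKa = 3.22

[H+] = 10^(-2.51) = 3.09 × 10^-3 M
At equilibrium [HA] = 0.019 − 3.09 × 10^-3 = 1.59 × 10^-2 M
Ka = [H+][A-]/[HA] = (3.09 × 10^-3)² / 1.59 × 10^-2 = 6.01 × 10^-4
pKa = -log(6.01 × 10^-4) = 3.22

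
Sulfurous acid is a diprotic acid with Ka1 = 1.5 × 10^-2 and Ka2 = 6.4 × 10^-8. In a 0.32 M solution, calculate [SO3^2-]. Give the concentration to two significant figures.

First ionization gives [H+] ≈ [HSO3-] = 6.22 × 10^-2 M.
Second step: Ka2 = [H+][SO3^2-]/[HSO3-] ≈ [SO3^2-] (since [H+] ≈ [HSO3-]).
So [SO3^2-] ≈ Ka2.

6.4 × 10^-8 M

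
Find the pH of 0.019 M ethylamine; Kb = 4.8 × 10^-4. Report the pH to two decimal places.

C2H5NH2 + H2O ⇌ C2H5NH3+ + OH-
From the ICE table, Kb = [OH-]²/(0.019 − [OH-]) = 4.8 × 10^-4.
Here C₀/Kb ≈ 39.6, so the small-[OH-] approximation fails. Use the quadratic:
[OH-] = [−0.00048 + √(0.00048² + 3.65e-05)]/2 = 2.79 × 10^-3 M
pOH = 2.55, so pH = 14.00 − pOH = 11.45

pH = 11.45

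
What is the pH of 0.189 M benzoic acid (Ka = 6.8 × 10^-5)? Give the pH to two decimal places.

pH = 2.45

C6H5COOH ⇌ C6H5COO- + H+
From the ICE table, Ka = [H+]²/(0.189 − [H+]) = 6.8 × 10^-5.
Neglecting [H+] in the denominator: [H+] = √(6.8 × 10^-5 × 0.189) = 3.58 × 10^-3 M
pH = −log(3.58 × 10^-3) = 2.45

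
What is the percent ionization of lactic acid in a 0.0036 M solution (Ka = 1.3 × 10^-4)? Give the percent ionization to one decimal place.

CH3CH(OH)COOH ⇌ CH3CH(OH)COO- + H+; let x = [H+] at equilibrium.
Solve x² + 0.00013x − 4.68e-07 = 0 → x = 6.22 × 10^-4 M
% ionization = x/C₀ × 100% = 6.22 × 10^-4/0.0036 × 100% = 17.3%

17.3%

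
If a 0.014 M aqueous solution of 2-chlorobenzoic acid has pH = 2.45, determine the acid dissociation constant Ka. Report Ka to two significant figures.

Ka = 1.2 × 10^-3

[H+] = 10^(-2.45) = 3.55 × 10^-3 M
At equilibrium [HA] = 0.014 − 3.55 × 10^-3 = 1.05 × 10^-2 M
Ka = [H+][A-]/[HA] = (3.55 × 10^-3)² / 1.05 × 10^-2 = 1.2 × 10^-3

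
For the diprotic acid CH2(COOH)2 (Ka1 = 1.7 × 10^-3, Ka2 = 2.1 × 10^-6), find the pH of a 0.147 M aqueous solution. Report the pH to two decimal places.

Since Ka1 ≫ Ka2, the first ionization dominates [H+].
Ka1 = x²/(0.147 − x) = 1.7 × 10^-3
Solving the quadratic: x = (−Ka1 + √(Ka1² + 4·Ka1·C₀))/2 = 1.50 × 10^-2 M
pH = −log(1.50 × 10^-2) = 1.82

pH = 1.82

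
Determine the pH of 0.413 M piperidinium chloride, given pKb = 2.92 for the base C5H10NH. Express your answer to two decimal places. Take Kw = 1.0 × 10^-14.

C5H10NH2+ is the conjugate acid of the weak base C5H10NH.
Kb = 10^(−2.92) = 1.20 × 10^-3
Ka = Kw/Kb = 1.0×10^-14 / 1.20 × 10^-3 = 8.33 × 10^-12
Ka = [H+]²/(0.413 − [H+]) = 8.33 × 10^-12
Assume [H+] ≪ 0.413: [H+] ≈ √(8.33 × 10^-12 × 0.413) = 1.85 × 10^-6 M
pH = −log[H+] = −log(1.85 × 10^-6) = 5.73

pH = 5.73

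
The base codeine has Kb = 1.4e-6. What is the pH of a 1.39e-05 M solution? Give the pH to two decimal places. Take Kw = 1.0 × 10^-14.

C18H21NO3 + H2O ⇌ C18H22NO3+ + OH-
From the ICE table, Kb = [OH-]²/(1.39e-05 − [OH-]) = 1.4 × 10^-6.
Here C₀/Kb ≈ 9.93, so the small-[OH-] approximation fails. Use the quadratic:
[OH-] = [−1.4e-06 + √(1.4e-06² + 7.78e-11)]/2 = 3.77 × 10^-6 M
pOH = −log(3.77 × 10^-6) = 5.42; pH = 14.00 − 5.42 = 8.58

pH = 8.58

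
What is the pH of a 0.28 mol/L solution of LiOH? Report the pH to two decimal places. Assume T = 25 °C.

pH = 13.45

LiOH is a strong base; [OH-] = 0.28 M.
pOH = -log(0.28) = 0.55
pH = 14.00 - 0.55 = 13.45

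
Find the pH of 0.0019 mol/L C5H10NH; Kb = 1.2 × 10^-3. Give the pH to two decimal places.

pH = 11.01

C5H10NH + H2O ⇌ C5H10NH2+ + OH-
Let x = [OH-] at equilibrium. Kb = x²/(0.0019 − x).
Here C₀/Kb ≈ 1.58, so the small-x approximation fails. Use the quadratic:
x = [−0.0012 + √(0.0012² + 9.12e-06)]/2 = 1.02 × 10^-3 M
pOH = −log(1.02 × 10^-3) = 2.99; pH = 14.00 − 2.99 = 11.01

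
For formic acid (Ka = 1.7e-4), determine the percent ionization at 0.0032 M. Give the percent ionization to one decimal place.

20.5%

HCOOH ⇌ HCOO- + H+; let x = [H+] at equilibrium.
Solve x² + 0.00017x − 5.44e-07 = 0 → x = 6.57 × 10^-4 M
Fraction ionized = 6.57 × 10^-4 / 0.0032 = 0.2053 → 20.5%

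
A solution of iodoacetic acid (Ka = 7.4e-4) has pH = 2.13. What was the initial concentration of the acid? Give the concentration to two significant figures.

C₀ = 8.2 × 10^-2 M

[H+] = 10^(-2.13) = 7.41 × 10^-3 M = x
Ka = x²/(C₀ − x) ⇒ C₀ = x + x²/Ka
C₀ = 7.41 × 10^-3 + (7.41 × 10^-3)²/(7.4 × 10^-4) = 8.16 × 10^-2 M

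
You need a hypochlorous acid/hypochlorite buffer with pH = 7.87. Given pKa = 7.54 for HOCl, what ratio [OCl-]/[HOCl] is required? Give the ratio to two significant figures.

ratio = 2.1

pH = pKa + log(r) ⇒ log(r) = 7.87 − 7.54 = +0.33
r = [OCl-]/[HOCl] = 10^(+0.33) = 2.14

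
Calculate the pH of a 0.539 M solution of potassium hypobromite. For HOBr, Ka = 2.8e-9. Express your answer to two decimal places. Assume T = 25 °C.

pH = 11.14

OBr- is the conjugate base of the weak acid HOBr.
Kb = Kw/Ka = 1.0×10^-14 / 2.8 × 10^-9 = 3.57 × 10^-6
Kb = [OH-]²/(0.539 − [OH-]) = 3.57 × 10^-6
Neglecting [OH-] in the denominator: [OH-] = √(3.57 × 10^-6 × 0.539) = 1.39 × 10^-3 M
pOH = 2.86, so pH = 14.00 − pOH = 11.14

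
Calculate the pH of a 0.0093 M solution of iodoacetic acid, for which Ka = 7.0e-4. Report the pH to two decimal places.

pH = 2.65

ICH2COOH ⇌ ICH2COO- + H+
Ka = x²/(0.0093 − x) = 7.0 × 10^-4
The 5% rule fails; solving x² + Ka·x − Ka·C₀ = 0 exactly:
x = (−Ka + √(Ka² + 4·Ka·C₀))/2 = 2.23 × 10^-3 M
pH = −log[H+] = −log(2.23 × 10^-3) = 2.65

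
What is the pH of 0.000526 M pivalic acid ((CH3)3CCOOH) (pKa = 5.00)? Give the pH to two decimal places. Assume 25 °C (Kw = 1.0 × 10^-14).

(CH3)3CCOOH ⇌ (CH3)3CCOO- + H+
Ka = 10^(−5.00) = 1.00 × 10^-5
From the ICE table, Ka = [H+]²/(0.000526 − [H+]) = 1.00 × 10^-5.
[H+] is not negligible relative to C₀; solve [H+]² + 1e-05·[H+] − 5.26e-09 = 0.
[H+] = (−Ka + √(Ka² + 4·Ka·C₀))/2 = 6.77 × 10^-5 M
pH = −log(6.77 × 10^-5) = 4.17

pH = 4.17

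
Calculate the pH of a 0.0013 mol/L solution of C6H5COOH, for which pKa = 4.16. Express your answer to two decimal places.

C6H5COOH ⇌ C6H5COO- + H+
Ka = 10^(−4.16) = 6.92 × 10^-5
From the ICE table, Ka = [H+]²/(0.0013 − [H+]) = 6.92 × 10^-5.
The 5% rule fails; solving [H+]² + Ka·[H+] − Ka·C₀ = 0 exactly:
[H+] = [−6.92e-05 + √(6.92e-05² + 3.6e-07)]/2 = 2.67 × 10^-4 M
pH = −log[H+] = −log(2.67 × 10^-4) = 3.57

pH = 3.57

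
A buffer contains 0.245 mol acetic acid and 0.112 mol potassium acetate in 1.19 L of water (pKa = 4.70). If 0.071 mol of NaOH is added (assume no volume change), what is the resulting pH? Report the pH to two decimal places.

pH = 4.72

OH- converts CH3COOH to CH3COO-: CH3COOH → 0.174 mol, CH3COO- → 0.183 mol.
pH = pKa + log([A⁻]/[HA]) = 4.70 + log(0.183/0.174) = 4.70 +0.022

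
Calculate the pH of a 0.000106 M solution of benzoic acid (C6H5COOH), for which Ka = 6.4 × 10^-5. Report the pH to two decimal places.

C6H5COOH ⇌ C6H5COO- + H+
Ka = x²/(0.000106 − x) = 6.4 × 10^-5
x is not negligible relative to C₀; solve x² + 6.4e-05·x − 6.78e-09 = 0.
x = (−Ka + √(Ka² + 4·Ka·C₀))/2 = 5.64 × 10^-5 M
pH = −log[H+] = −log(5.64 × 10^-5) = 4.25

pH = 4.25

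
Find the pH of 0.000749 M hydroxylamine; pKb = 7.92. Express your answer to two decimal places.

pH = 8.48

NH2OH + H2O ⇌ NH3OH+ + OH-
Kb = 10^(−7.92) = 1.20 × 10^-8
From the ICE table, Kb = [OH-]²/(0.000749 − [OH-]) = 1.20 × 10^-8.
Neglecting [OH-] in the denominator: [OH-] = √(1.20 × 10^-8 × 0.000749) = 3.00 × 10^-6 M
Check: 0.4% ionized — well under 5%, approximation valid.
pOH = −log(3.00 × 10^-6) = 5.52; pH = 14.00 − 5.52 = 8.48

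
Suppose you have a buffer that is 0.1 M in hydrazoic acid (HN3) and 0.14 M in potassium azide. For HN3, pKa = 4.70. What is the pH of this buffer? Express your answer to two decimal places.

pH = 4.85

Henderson–Hasselbalch: pH = pKa + log([N3-]/[HN3]) = 4.70 + log(0.14/0.1)
pH = 4.70 + (+0.146) = 4.85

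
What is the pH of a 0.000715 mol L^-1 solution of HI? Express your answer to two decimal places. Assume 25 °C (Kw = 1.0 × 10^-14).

pH = 3.15

HI is a strong acid and dissociates completely, so [H+] = 0.000715 M.
pH = -log(0.000715) = 3.15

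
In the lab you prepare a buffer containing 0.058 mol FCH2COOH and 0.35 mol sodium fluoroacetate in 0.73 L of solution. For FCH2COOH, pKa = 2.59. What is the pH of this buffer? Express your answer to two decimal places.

Using pH = pKa + log([base]/[acid]) with [base]/[acid] = 0.35/0.058:
pH = 2.59 + (+0.781) = 3.37

pH = 3.37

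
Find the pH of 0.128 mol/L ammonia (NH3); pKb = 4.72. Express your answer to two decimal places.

NH3 + H2O ⇌ NH4+ + OH-
Kb = 10^(−4.72) = 1.91 × 10^-5
Let x = [OH-] at equilibrium. Kb = x²/(0.128 − x).
Assume x ≪ 0.128: x ≈ √(1.91 × 10^-5 × 0.128) = 1.56 × 10^-3 M
Check: 1.2% ionized — well under 5%, approximation valid.
pOH = 2.81, so pH = 14.00 − pOH = 11.19

pH = 11.19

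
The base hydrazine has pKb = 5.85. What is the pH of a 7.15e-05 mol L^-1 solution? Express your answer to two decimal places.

pH = 8.97

N2H4 + H2O ⇌ N2H5+ + OH-
Kb = 10^(−5.85) = 1.41 × 10^-6
From the ICE table, Kb = [OH-]²/(7.15e-05 − [OH-]) = 1.41 × 10^-6.
[OH-] is not negligible relative to C₀; solve [OH-]² + 1.41e-06·[OH-] − 1.01e-10 = 0.
[OH-] = (−Kb + √(Kb² + 4·Kb·C₀))/2 = 9.36 × 10^-6 M
pOH = 5.03, so pH = 14.00 − pOH = 8.97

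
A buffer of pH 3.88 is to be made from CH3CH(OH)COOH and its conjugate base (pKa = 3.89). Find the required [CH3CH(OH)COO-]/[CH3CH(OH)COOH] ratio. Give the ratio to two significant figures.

ratio = 0.98

pH = pKa + log(r) ⇒ log(r) = 3.88 − 3.89 = -0.01
r = [CH3CH(OH)COO-]/[CH3CH(OH)COOH] = 10^(-0.01) = 0.977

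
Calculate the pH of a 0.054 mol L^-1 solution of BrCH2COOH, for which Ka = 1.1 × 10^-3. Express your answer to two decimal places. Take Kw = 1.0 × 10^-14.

pH = 2.14

BrCH2COOH ⇌ BrCH2COO- + H+
From the ICE table, Ka = x²/(0.054 − x) = 1.1 × 10^-3.
Here C₀/Ka ≈ 49.1, so the small-x approximation fails. Use the quadratic:
x = (−Ka + √(Ka² + 4·Ka·C₀))/2 = 7.18 × 10^-3 M
pH = −log[H+] = −log(7.18 × 10^-3) = 2.14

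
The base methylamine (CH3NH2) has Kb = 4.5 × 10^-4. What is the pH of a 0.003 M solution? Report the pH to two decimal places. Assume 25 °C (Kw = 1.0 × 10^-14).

CH3NH2 + H2O ⇌ CH3NH3+ + OH-
From the ICE table, Kb = [OH-]²/(0.003 − [OH-]) = 4.5 × 10^-4.
[OH-] is not negligible relative to C₀; solve [OH-]² + 0.00045·[OH-] − 1.35e-06 = 0.
[OH-] = [−0.00045 + √(0.00045² + 5.4e-06)]/2 = 9.58 × 10^-4 M
pOH = −log(9.58 × 10^-4) = 3.02; pH = 14.00 − 3.02 = 10.98

pH = 10.98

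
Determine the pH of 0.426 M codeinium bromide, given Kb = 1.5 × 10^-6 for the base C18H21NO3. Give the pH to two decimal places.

C18H22NO3+ is the conjugate acid of the weak base C18H21NO3.
Ka = Kw/Kb = 1.0×10^-14 / 1.5 × 10^-6 = 6.67 × 10^-9
From the ICE table, Ka = [H+]²/(0.426 − [H+]) = 6.67 × 10^-9.
Assume [H+] ≪ 0.426: [H+] ≈ √(6.67 × 10^-9 × 0.426) = 5.33 × 10^-5 M
pH = −log[H+] = −log(5.33 × 10^-5) = 4.27

pH = 4.27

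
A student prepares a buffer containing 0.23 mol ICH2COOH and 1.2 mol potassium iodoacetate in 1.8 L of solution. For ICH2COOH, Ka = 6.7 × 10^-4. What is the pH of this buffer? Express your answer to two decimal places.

pH = 3.89

pKa = −log(6.7 × 10^-4) = 3.174
Using pH = pKa + log([base]/[acid]) with [base]/[acid] = 1.2/0.23:
pH = 3.174 + (+0.717) = 3.89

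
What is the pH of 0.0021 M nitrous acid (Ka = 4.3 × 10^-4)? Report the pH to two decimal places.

pH = 3.12

HNO2 ⇌ NO2- + H+
Ka = [H+]²/(0.0021 − [H+]) = 4.3 × 10^-4
The 5% rule fails; solving [H+]² + Ka·[H+] − Ka·C₀ = 0 exactly:
[H+] = (−Ka + √(Ka² + 4·Ka·C₀))/2 = 7.59 × 10^-4 M
pH = −log(7.59 × 10^-4) = 3.12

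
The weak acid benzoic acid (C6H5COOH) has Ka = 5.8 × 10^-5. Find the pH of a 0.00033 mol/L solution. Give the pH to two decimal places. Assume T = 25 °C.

pH = 3.95

C6H5COOH ⇌ C6H5COO- + H+
Ka = [H+]²/(0.00033 − [H+]) = 5.8 × 10^-5
[H+] is not negligible relative to C₀; solve [H+]² + 5.8e-05·[H+] − 1.91e-08 = 0.
[H+] = [−5.8e-05 + √(5.8e-05² + 7.66e-08)]/2 = 1.12 × 10^-4 M
pH = −log[H+] = −log(1.12 × 10^-4) = 3.95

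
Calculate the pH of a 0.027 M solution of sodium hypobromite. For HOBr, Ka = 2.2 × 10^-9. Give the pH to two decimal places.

OBr- is the conjugate base of the weak acid HOBr.
Kb = Kw/Ka = 1.0×10^-14 / 2.2 × 10^-9 = 4.55 × 10^-6
From the ICE table, Kb = [OH-]²/(0.027 − [OH-]) = 4.55 × 10^-6.
Assume [OH-] ≪ 0.027: [OH-] ≈ √(4.55 × 10^-6 × 0.027) = 3.50 × 10^-4 M
([OH-]/C₀ = 1.3% < 5%, so the approximation holds.)
pOH = 3.46, so pH = 14.00 − pOH = 10.54

pH = 10.54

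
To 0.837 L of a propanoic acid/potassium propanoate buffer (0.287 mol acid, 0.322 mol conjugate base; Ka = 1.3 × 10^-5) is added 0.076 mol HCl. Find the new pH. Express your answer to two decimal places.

Added H+ converts CH3CH2COO- to CH3CH2COOH: CH3CH2COOH → 0.363 mol, CH3CH2COO- → 0.246 mol.
pKa = −log(1.3 × 10^-5) = 4.886
pH = pKa + log([A⁻]/[HA]) = 4.886 + log(0.246/0.363) = 4.886 -0.169

pH = 4.72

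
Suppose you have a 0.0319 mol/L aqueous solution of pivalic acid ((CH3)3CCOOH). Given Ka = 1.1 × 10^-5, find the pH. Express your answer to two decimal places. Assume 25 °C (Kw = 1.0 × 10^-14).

pH = 3.23

(CH3)3CCOOH ⇌ (CH3)3CCOO- + H+
From the ICE table, Ka = [H+]²/(0.0319 − [H+]) = 1.1 × 10^-5.
Assume [H+] ≪ 0.0319: [H+] ≈ √(1.1 × 10^-5 × 0.0319) = 5.92 × 10^-4 M
pH = −log(5.92 × 10^-4) = 3.23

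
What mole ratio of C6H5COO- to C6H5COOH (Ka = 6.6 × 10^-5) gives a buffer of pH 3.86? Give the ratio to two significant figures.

ratio = 0.48

pKa = -log(6.6 × 10^-5) = 4.180
pH = pKa + log(r) ⇒ log(r) = 3.86 − 4.180 = -0.320
r = [C6H5COO-]/[C6H5COOH] = 10^(-0.320) = 0.479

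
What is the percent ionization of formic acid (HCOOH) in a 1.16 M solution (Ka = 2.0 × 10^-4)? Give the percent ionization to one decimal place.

1.3%

HCOOH ⇌ HCOO- + H+; let x = [H+] at equilibrium.
x ≈ √(Ka·C₀) = √(2.0 × 10^-4 × 1.16) = 1.52 × 10^-2 M
Fraction ionized = 1.52 × 10^-2 / 1.16 = 0.0131 → 1.3%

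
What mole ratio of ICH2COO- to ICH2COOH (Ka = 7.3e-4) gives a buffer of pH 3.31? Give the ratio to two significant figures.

pKa = -log(7.3 × 10^-4) = 3.137
pH = pKa + log(r) ⇒ log(r) = 3.31 − 3.137 = +0.173
r = [ICH2COO-]/[ICH2COOH] = 10^(+0.173) = 1.49

ratio = 1.5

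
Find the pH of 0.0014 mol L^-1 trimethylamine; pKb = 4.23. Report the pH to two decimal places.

pH = 10.41

(CH3)3N + H2O ⇌ (CH3)3NH+ + OH-
Kb = 10^(−4.23) = 5.89 × 10^-5
From the ICE table, Kb = [OH-]²/(0.0014 − [OH-]) = 5.89 × 10^-5.
Here C₀/Kb ≈ 23.8, so the small-[OH-] approximation fails. Use the quadratic:
[OH-] = (−Kb + √(Kb² + 4·Kb·C₀))/2 = 2.59 × 10^-4 M
pOH = −log(2.59 × 10^-4) = 3.59; pH = 14.00 − 3.59 = 10.41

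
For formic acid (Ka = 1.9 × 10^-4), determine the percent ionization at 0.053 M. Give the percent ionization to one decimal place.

HCOOH ⇌ HCOO- + H+; let x = [H+] at equilibrium.
Solve x² + 0.00019x − 1.01e-05 = 0 → x = 3.08 × 10^-3 M
% ionization = x/C₀ × 100% = 3.08 × 10^-3/0.053 × 100% = 5.8%

5.8%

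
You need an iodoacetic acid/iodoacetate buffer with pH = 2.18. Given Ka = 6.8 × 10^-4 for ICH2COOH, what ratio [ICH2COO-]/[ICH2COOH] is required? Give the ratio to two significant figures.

pKa = -log(6.8 × 10^-4) = 3.167
pH = pKa + log(r) ⇒ log(r) = 2.18 − 3.167 = -0.987
r = [ICH2COO-]/[ICH2COOH] = 10^(-0.987) = 0.103

ratio = 0.10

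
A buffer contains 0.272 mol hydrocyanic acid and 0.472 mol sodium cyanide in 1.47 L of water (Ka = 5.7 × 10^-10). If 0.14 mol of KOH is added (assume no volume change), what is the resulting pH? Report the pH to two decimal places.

pH = 9.91

OH- converts HCN to CN-: HCN → 0.132 mol, CN- → 0.612 mol.
pKa = −log(5.7 × 10^-10) = 9.244
pH = pKa + log(n_CN-/n_HCN) = 9.244 + log(0.612/0.132) = 9.244 + (+0.666)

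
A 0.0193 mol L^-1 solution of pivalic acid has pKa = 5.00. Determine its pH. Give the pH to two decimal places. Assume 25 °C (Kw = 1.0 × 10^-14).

pH = 3.36

(CH3)3CCOOH ⇌ (CH3)3CCOO- + H+
Ka = 10^(−5.00) = 1.00 × 10^-5
Let x = [H+] at equilibrium. Ka = x²/(0.0193 − x).
Since Ka ≪ C₀, x ≈ √(Ka·C₀) = 4.39 × 10^-4 M.
pH = −log[H+] = −log(4.39 × 10^-4) = 3.36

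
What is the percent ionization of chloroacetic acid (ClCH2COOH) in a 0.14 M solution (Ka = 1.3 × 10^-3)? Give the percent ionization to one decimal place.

9.2%

ClCH2COOH ⇌ ClCH2COO- + H+; let x = [H+] at equilibrium.
Ka = x²/(C₀ − x); solving the quadratic gives x = 1.29 × 10^-2 M.
% ionization = x/C₀ × 100% = 1.29 × 10^-2/0.14 × 100% = 9.2%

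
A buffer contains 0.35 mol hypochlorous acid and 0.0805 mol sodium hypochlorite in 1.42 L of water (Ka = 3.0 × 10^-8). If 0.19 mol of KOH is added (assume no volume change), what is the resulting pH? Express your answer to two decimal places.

OH- converts HOCl to OCl-: HOCl → 0.16 mol, OCl- → 0.271 mol.
pKa = −log(3.0 × 10^-8) = 7.523
pH = pKa + log(n_OCl-/n_HOCl) = 7.523 + log(0.271/0.16) = 7.523 + (+0.229)

pH = 7.75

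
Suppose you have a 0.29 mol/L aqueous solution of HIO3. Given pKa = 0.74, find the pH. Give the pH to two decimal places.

HIO3 ⇌ IO3- + H+
Ka = 10^(−0.74) = 1.82 × 10^-1
Ka = [H+]²/(0.29 − [H+]) = 1.82 × 10^-1
[H+] is not negligible relative to C₀; solve [H+]² + 0.182·[H+] − 0.0528 = 0.
[H+] = [−0.182 + √(0.182² + 0.211)]/2 = 1.56 × 10^-1 M
pH = −log[H+] = −log(1.56 × 10^-1) = 0.81

pH = 0.81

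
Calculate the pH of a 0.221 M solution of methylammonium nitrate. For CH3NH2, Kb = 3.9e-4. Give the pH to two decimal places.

CH3NH3+ is the conjugate acid of the weak base CH3NH2.
Ka = Kw/Kb = 1.0×10^-14 / 3.9 × 10^-4 = 2.56 × 10^-11
Let x = [H+] at equilibrium. Ka = x²/(0.221 − x).
Since Ka ≪ C₀, x ≈ √(Ka·C₀) = 2.38 × 10^-6 M.
pH = −log[H+] = −log(2.38 × 10^-6) = 5.62

pH = 5.62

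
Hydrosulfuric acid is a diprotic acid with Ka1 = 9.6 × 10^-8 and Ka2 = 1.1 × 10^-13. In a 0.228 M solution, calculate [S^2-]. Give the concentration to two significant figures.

First ionization gives [H+] ≈ [HS-] = 1.48 × 10^-4 M.
Second step: Ka2 = [H+][S^2-]/[HS-] ≈ [S^2-] (since [H+] ≈ [HS-]).
So [S^2-] ≈ Ka2.

1.1 × 10^-13 M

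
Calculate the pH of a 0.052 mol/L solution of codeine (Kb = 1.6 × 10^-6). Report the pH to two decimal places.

C18H21NO3 + H2O ⇌ C18H22NO3+ + OH-
From the ICE table, Kb = [OH-]²/(0.052 − [OH-]) = 1.6 × 10^-6.
Neglecting [OH-] in the denominator: [OH-] = √(1.6 × 10^-6 × 0.052) = 2.88 × 10^-4 M
pOH = 3.54, so pH = 14.00 − pOH = 10.46

pH = 10.46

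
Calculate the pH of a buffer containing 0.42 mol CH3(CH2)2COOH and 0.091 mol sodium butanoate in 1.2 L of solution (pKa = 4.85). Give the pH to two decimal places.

Using pH = pKa + log([base]/[acid]) with [base]/[acid] = 0.091/0.42:
pH = 4.85 + (-0.664) = 4.19

pH = 4.19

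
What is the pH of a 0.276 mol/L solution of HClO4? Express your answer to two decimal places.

HClO4 is a strong acid and dissociates completely, so [H+] = 0.276 M.
pH = -log(0.276) = 0.56

pH = 0.56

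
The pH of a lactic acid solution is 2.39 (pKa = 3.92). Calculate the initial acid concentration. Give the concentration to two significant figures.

C₀ = 1.4 × 10^-1 M

[H+] = 10^(-2.39) = 4.07 × 10^-3 M = x
Ka = 10^(−3.92) = 1.20 × 10^-4
Ka = x²/(C₀ − x) ⇒ C₀ = x + x²/Ka
C₀ = 4.07 × 10^-3 + (4.07 × 10^-3)²/(1.20 × 10^-4) = 1.42 × 10^-1 M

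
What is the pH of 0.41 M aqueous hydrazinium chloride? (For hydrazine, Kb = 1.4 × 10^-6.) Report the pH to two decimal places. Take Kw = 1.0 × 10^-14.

pH = 4.27

N2H5+ is the conjugate acid of the weak base N2H4.
Ka = Kw/Kb = 1.0×10^-14 / 1.4 × 10^-6 = 7.14 × 10^-9
From the ICE table, Ka = [H+]²/(0.41 − [H+]) = 7.14 × 10^-9.
Assume [H+] ≪ 0.41: [H+] ≈ √(7.14 × 10^-9 × 0.41) = 5.41 × 10^-5 M
pH = −log[H+] = −log(5.41 × 10^-5) = 4.27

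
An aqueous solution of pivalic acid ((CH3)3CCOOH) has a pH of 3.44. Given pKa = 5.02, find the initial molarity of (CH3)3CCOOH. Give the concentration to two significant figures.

C₀ = 1.4 × 10^-2 M

[H+] = 10^(-3.44) = 3.63 × 10^-4 M = x
Ka = 10^(−5.02) = 9.55 × 10^-6
Ka = x²/(C₀ − x) ⇒ C₀ = x + x²/Ka
C₀ = 3.63 × 10^-4 + (3.63 × 10^-4)²/(9.55 × 10^-6) = 1.42 × 10^-2 M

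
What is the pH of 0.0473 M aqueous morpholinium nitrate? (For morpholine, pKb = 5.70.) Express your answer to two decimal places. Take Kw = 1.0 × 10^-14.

C4H8ONH2+ is the conjugate acid of the weak base C4H8ONH.
Kb = 10^(−5.70) = 2.00 × 10^-6
Ka = Kw/Kb = 1.0×10^-14 / 2.00 × 10^-6 = 5.00 × 10^-9
Ka = x²/(0.0473 − x) = 5.00 × 10^-9
Since Ka ≪ C₀, x ≈ √(Ka·C₀) = 1.54 × 10^-5 M.
Check: 0.033% ionized — well under 5%, approximation valid.
pH = −log(1.54 × 10^-5) = 4.81

pH = 4.81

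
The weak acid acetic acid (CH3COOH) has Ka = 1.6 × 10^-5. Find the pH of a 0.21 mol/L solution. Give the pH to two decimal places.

pH = 2.74

CH3COOH ⇌ CH3COO- + H+
Ka = [H+]²/(0.21 − [H+]) = 1.6 × 10^-5
Assume [H+] ≪ 0.21: [H+] ≈ √(1.6 × 10^-5 × 0.21) = 1.83 × 10^-3 M
Check: 0.87% ionized — well under 5%, approximation valid.
pH = −log[H+] = −log(1.83 × 10^-3) = 2.74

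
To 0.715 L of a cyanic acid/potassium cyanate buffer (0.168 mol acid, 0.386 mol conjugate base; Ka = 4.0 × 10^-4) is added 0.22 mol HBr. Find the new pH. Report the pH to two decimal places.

Added H+ converts OCN- to HOCN: HOCN → 0.388 mol, OCN- → 0.166 mol.
pKa = −log(4.0 × 10^-4) = 3.398
pH = pKa + log(n_OCN-/n_HOCN) = 3.398 + log(0.166/0.388) = 3.398 + (-0.369)

pH = 3.03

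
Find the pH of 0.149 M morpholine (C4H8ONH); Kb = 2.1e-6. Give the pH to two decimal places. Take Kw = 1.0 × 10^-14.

pH = 10.75

C4H8ONH + H2O ⇌ C4H8ONH2+ + OH-
Kb = [OH-]²/(0.149 − [OH-]) = 2.1 × 10^-6
Since Kb ≪ C₀, [OH-] ≈ √(Kb·C₀) = 5.59 × 10^-4 M.
Check: 0.38% ionized — well under 5%, approximation valid.
pOH = 3.25, so pH = 14.00 − pOH = 10.75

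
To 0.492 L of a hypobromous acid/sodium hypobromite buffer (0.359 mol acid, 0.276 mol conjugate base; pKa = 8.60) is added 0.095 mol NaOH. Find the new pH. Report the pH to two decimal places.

pH = 8.75

OH- converts HOBr to OBr-: HOBr → 0.264 mol, OBr- → 0.371 mol.
pH = pKa + log([A⁻]/[HA]) = 8.60 + log(0.371/0.264) = 8.60 +0.148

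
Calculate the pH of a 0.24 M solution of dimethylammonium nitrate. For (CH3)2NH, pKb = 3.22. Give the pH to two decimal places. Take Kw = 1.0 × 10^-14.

pH = 5.70

(CH3)2NH2+ is the conjugate acid of the weak base (CH3)2NH.
Kb = 10^(−3.22) = 6.03 × 10^-4
Ka = Kw/Kb = 1.0×10^-14 / 6.03 × 10^-4 = 1.66 × 10^-11
Ka = [H+]²/(0.24 − [H+]) = 1.66 × 10^-11
Since Ka ≪ C₀, [H+] ≈ √(Ka·C₀) = 2.00 × 10^-6 M.
pH = −log(2.00 × 10^-6) = 5.70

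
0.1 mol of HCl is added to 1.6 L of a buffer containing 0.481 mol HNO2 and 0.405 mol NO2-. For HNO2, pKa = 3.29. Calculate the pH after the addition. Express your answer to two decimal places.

pH = 3.01

Added H+ converts NO2- to HNO2: HNO2 → 0.581 mol, NO2- → 0.305 mol.
pH = pKa + log(n_NO2-/n_HNO2) = 3.29 + log(0.305/0.581) = 3.29 + (-0.280)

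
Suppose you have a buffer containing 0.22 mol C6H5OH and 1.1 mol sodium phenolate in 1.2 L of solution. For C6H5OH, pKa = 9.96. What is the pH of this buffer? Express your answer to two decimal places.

pH = 10.66

pH = pKa + log([A⁻]/[HA]) = 9.96 + log(1.1/0.22)
pH = 9.96 + (+0.699) = 10.66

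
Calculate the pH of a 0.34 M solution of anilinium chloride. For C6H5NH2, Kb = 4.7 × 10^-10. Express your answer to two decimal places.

C6H5NH3+ is the conjugate acid of the weak base C6H5NH2.
Ka = Kw/Kb = 1.0×10^-14 / 4.7 × 10^-10 = 2.13 × 10^-5
Let x = [H+] at equilibrium. Ka = x²/(0.34 − x).
Since Ka ≪ C₀, x ≈ √(Ka·C₀) = 2.69 × 10^-3 M.
(x/C₀ = 0.79% < 5%, so the approximation holds.)
pH = −log[H+] = −log(2.69 × 10^-3) = 2.57

pH = 2.57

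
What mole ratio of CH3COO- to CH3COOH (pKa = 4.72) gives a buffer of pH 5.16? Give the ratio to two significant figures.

pH = pKa + log(r) ⇒ log(r) = 5.16 − 4.72 = +0.44
r = [CH3COO-]/[CH3COOH] = 10^(+0.44) = 2.75

ratio = 2.8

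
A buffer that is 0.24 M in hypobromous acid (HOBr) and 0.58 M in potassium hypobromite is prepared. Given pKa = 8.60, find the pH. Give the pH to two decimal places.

pH = 8.98

pH = pKa + log([A⁻]/[HA]) = 8.60 + log(0.58/0.24)
pH = 8.60 + (+0.383) = 8.98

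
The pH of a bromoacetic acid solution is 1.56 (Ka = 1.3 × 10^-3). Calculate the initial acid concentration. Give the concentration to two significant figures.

C₀ = 6.1 × 10^-1 M

[H+] = 10^(-1.56) = 2.75 × 10^-2 M = x
Ka = x²/(C₀ − x) ⇒ C₀ = x + x²/Ka
C₀ = 2.75 × 10^-2 + (2.75 × 10^-2)²/(1.3 × 10^-3) = 6.09 × 10^-1 M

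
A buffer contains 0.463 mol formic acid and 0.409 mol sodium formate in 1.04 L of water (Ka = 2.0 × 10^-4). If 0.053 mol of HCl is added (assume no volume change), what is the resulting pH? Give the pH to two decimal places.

pH = 3.54

After neutralization: n(HCOOH) = 0.516 mol, n(HCOO-) = 0.356 mol.
pKa = −log(2.0 × 10^-4) = 3.699
Henderson–Hasselbalch with mole ratio 0.356/0.516: pH = 3.699 + (-0.161)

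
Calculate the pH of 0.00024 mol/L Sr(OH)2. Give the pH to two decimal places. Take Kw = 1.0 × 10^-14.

Sr(OH)2 is a strong base (each formula unit releases 2 OH-); [OH-] = 0.00048 M.
pOH = -log(0.00048) = 3.32
pH = 14.00 - 3.32 = 10.68

pH = 10.68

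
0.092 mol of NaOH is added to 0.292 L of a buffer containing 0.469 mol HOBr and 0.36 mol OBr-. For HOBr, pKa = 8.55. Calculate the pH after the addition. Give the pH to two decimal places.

pH = 8.63

OH- converts HOBr to OBr-: HOBr → 0.377 mol, OBr- → 0.452 mol.
Henderson–Hasselbalch with mole ratio 0.452/0.377: pH = 8.55 + (+0.079)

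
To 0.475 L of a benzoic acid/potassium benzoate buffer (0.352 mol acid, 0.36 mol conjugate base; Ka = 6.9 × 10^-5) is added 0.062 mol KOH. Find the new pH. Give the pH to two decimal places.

OH- converts C6H5COOH to C6H5COO-: C6H5COOH → 0.29 mol, C6H5COO- → 0.422 mol.
pKa = −log(6.9 × 10^-5) = 4.161
pH = pKa + log(n_C6H5COO-/n_C6H5COOH) = 4.161 + log(0.422/0.29) = 4.161 + (+0.163)

pH = 4.32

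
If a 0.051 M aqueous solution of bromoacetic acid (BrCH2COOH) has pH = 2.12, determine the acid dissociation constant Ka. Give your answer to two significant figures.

Ka = 1.3 × 10^-3

[H+] = 10^(-2.12) = 7.59 × 10^-3 M
At equilibrium [HA] = 0.051 − 7.59 × 10^-3 = 4.34 × 10^-2 M
Ka = [H+][A-]/[HA] = (7.59 × 10^-3)² / 4.34 × 10^-2 = 1.3 × 10^-3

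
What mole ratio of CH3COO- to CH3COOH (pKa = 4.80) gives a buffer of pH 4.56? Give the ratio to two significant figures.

ratio = 0.58

pH = pKa + log(r) ⇒ log(r) = 4.56 − 4.80 = -0.24
r = [CH3COO-]/[CH3COOH] = 10^(-0.24) = 0.575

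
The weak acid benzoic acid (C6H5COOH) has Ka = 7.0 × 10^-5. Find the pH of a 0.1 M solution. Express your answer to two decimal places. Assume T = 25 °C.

pH = 2.58

C6H5COOH ⇌ C6H5COO- + H+
Ka = x²/(0.1 − x) = 7.0 × 10^-5
Neglecting x in the denominator: x = √(7.0 × 10^-5 × 0.1) = 2.65 × 10^-3 M
(x/C₀ = 2.6% < 5%, so the approximation holds.)
pH = −log(2.65 × 10^-3) = 2.58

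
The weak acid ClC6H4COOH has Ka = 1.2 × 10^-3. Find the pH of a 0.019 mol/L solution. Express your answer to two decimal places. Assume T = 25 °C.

pH = 2.38

ClC6H4COOH ⇌ ClC6H4COO- + H+
Ka = [H+]²/(0.019 − [H+]) = 1.2 × 10^-3
The 5% rule fails; solving [H+]² + Ka·[H+] − Ka·C₀ = 0 exactly:
[H+] = (−Ka + √(Ka² + 4·Ka·C₀))/2 = 4.21 × 10^-3 M
pH = −log(4.21 × 10^-3) = 2.38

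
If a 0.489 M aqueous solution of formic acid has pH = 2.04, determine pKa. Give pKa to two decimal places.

pKa = 3.76

[H+] = 10^(-2.04) = 9.12 × 10^-3 M
At equilibrium [HA] = 0.489 − 9.12 × 10^-3 = 4.80 × 10^-1 M
Ka = [H+][A-]/[HA] = (9.12 × 10^-3)² / 4.80 × 10^-1 = 1.73 × 10^-4
pKa = -log(1.73 × 10^-4) = 3.76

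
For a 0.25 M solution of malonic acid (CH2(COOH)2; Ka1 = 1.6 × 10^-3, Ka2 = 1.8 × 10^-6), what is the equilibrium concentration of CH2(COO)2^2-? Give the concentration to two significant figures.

1.8 × 10^-6 M

First ionization gives [H+] ≈ [CH2(COOH)COO-] = 1.92 × 10^-2 M.
Second step: Ka2 = [H+][CH2(COO)2^2-]/[CH2(COOH)COO-] ≈ [CH2(COO)2^2-] (since [H+] ≈ [CH2(COOH)COO-]).
So [CH2(COO)2^2-] ≈ Ka2.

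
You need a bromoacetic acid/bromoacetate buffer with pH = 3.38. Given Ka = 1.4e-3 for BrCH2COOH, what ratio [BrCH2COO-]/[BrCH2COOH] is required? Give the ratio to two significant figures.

ratio = 3.4

pKa = -log(1.4 × 10^-3) = 2.854
pH = pKa + log(r) ⇒ log(r) = 3.38 − 2.854 = +0.526
r = [BrCH2COO-]/[BrCH2COOH] = 10^(+0.526) = 3.36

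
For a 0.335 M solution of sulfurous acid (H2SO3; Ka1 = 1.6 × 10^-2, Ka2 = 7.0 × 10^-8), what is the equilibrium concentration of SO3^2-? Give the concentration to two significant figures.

7.0 × 10^-8 M

First ionization gives [H+] ≈ [HSO3-] = 6.56 × 10^-2 M.
Second step: Ka2 = [H+][SO3^2-]/[HSO3-] ≈ [SO3^2-] (since [H+] ≈ [HSO3-]).
So [SO3^2-] ≈ Ka2.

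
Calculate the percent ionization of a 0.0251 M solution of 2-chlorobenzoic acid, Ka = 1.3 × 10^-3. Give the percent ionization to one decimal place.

20.3%

ClC6H4COOH ⇌ ClC6H4COO- + H+; let x = [H+] at equilibrium.
Ka = x²/(C₀ − x); solving the quadratic gives x = 5.10 × 10^-3 M.
Fraction ionized = 5.10 × 10^-3 / 0.0251 = 0.2032 → 20.3%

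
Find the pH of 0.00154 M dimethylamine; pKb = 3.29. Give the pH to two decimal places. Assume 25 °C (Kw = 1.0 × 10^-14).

(CH3)2NH + H2O ⇌ (CH3)2NH2+ + OH-
Kb = 10^(−3.29) = 5.13 × 10^-4
From the ICE table, Kb = [OH-]²/(0.00154 − [OH-]) = 5.13 × 10^-4.
The 5% rule fails; solving [OH-]² + Kb·[OH-] − Kb·C₀ = 0 exactly:
[OH-] = [−0.000513 + √(0.000513² + 3.16e-06)]/2 = 6.69 × 10^-4 M
pOH = −log(6.69 × 10^-4) = 3.17; pH = 14.00 − 3.17 = 10.83

pH = 10.83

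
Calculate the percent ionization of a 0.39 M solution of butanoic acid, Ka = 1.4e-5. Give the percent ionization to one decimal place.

0.6%

CH3(CH2)2COOH ⇌ CH3(CH2)2COO- + H+; let x = [H+] at equilibrium.
x ≈ √(Ka·C₀) = √(1.4 × 10^-5 × 0.39) = 2.34 × 10^-3 M
% ionization = x/C₀ × 100% = 2.34 × 10^-3/0.39 × 100% = 0.6%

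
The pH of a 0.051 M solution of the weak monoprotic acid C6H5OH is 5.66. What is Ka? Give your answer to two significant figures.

Ka = 9.4 × 10^-11

[H+] = 10^(-5.66) = 2.19 × 10^-6 M
At equilibrium [HA] = 0.051 − 2.19 × 10^-6 = 5.10 × 10^-2 M
Ka = [H+][A-]/[HA] = (2.19 × 10^-6)² / 5.10 × 10^-2 = 9.4 × 10^-11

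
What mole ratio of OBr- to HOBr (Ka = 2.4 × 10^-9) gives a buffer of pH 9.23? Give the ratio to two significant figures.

pKa = -log(2.4 × 10^-9) = 8.620
pH = pKa + log(r) ⇒ log(r) = 9.23 − 8.620 = +0.610
r = [OBr-]/[HOBr] = 10^(+0.610) = 4.07

ratio = 4.1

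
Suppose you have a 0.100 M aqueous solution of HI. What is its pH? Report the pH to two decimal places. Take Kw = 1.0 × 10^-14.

HI is a strong acid and dissociates completely, so [H+] = 0.100 M.
pH = -log(0.1) = 1.00

pH = 1.00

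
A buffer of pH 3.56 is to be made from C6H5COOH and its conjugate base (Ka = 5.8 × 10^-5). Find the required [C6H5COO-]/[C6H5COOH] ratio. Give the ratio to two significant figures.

pKa = -log(5.8 × 10^-5) = 4.237
pH = pKa + log(r) ⇒ log(r) = 3.56 − 4.237 = -0.677
r = [C6H5COO-]/[C6H5COOH] = 10^(-0.677) = 0.21

ratio = 0.21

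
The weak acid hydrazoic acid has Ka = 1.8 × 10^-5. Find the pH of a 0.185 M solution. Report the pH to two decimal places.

pH = 2.74

HN3 ⇌ N3- + H+
Let x = [H+] at equilibrium. Ka = x²/(0.185 − x).
Assume x ≪ 0.185: x ≈ √(1.8 × 10^-5 × 0.185) = 1.82 × 10^-3 M
Check: 0.99% ionized — well under 5%, approximation valid.
pH = −log(1.82 × 10^-3) = 2.74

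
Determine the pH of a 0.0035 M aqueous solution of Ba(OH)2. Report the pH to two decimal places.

pH = 11.85

Ba(OH)2 is a strong base (each formula unit releases 2 OH-); [OH-] = 0.007 M.
pOH = -log(0.007) = 2.15
pH = 14.00 - 2.15 = 11.85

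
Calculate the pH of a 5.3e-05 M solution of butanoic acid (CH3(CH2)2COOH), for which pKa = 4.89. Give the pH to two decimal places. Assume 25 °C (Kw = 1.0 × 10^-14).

pH = 4.69

CH3(CH2)2COOH ⇌ CH3(CH2)2COO- + H+
Ka = 10^(−4.89) = 1.29 × 10^-5
From the ICE table, Ka = [H+]²/(5.3e-05 − [H+]) = 1.29 × 10^-5.
The 5% rule fails; solving [H+]² + Ka·[H+] − Ka·C₀ = 0 exactly:
[H+] = (−Ka + √(Ka² + 4·Ka·C₀))/2 = 2.05 × 10^-5 M
pH = −log(2.05 × 10^-5) = 4.69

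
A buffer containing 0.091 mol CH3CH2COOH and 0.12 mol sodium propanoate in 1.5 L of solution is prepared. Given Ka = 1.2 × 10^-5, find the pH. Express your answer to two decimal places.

pKa = −log(1.2 × 10^-5) = 4.921
Using pH = pKa + log([base]/[acid]) with [base]/[acid] = 0.12/0.091:
pH = 4.921 + (+0.120) = 5.04

pH = 5.04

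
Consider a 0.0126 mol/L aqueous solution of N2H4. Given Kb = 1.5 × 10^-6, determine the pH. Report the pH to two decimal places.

pH = 10.14

N2H4 + H2O ⇌ N2H5+ + OH-
Let x = [OH-] at equilibrium. Kb = x²/(0.0126 − x).
Assume x ≪ 0.0126: x ≈ √(1.5 × 10^-6 × 0.0126) = 1.37 × 10^-4 M
pOH = 3.86, so pH = 14.00 − pOH = 10.14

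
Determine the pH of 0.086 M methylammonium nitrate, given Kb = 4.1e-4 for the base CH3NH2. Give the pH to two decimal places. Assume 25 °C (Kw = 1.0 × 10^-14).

CH3NH3+ is the conjugate acid of the weak base CH3NH2.
Ka = Kw/Kb = 1.0×10^-14 / 4.1 × 10^-4 = 2.44 × 10^-11
From the ICE table, Ka = x²/(0.086 − x) = 2.44 × 10^-11.
Neglecting x in the denominator: x = √(2.44 × 10^-11 × 0.086) = 1.45 × 10^-6 M
(x/C₀ = 0.0017% < 5%, so the approximation holds.)
pH = −log(1.45 × 10^-6) = 5.84

pH = 5.84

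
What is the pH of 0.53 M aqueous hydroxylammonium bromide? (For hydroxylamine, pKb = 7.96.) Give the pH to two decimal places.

NH3OH+ is the conjugate acid of the weak base NH2OH.
Kb = 10^(−7.96) = 1.10 × 10^-8
Ka = Kw/Kb = 1.0×10^-14 / 1.10 × 10^-8 = 9.09 × 10^-7
Ka = [H+]²/(0.53 − [H+]) = 9.09 × 10^-7
Since Ka ≪ C₀, [H+] ≈ √(Ka·C₀) = 6.94 × 10^-4 M.
Check: 0.13% ionized — well under 5%, approximation valid.
pH = −log(6.94 × 10^-4) = 3.16

pH = 3.16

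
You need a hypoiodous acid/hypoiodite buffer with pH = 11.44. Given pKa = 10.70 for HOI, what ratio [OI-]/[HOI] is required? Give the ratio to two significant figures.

pH = pKa + log(r) ⇒ log(r) = 11.44 − 10.70 = +0.74
r = [OI-]/[HOI] = 10^(+0.74) = 5.5

ratio = 5.5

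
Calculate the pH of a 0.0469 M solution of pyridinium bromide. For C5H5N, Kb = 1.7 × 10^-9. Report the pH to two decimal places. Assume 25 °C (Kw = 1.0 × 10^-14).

C5H5NH+ is the conjugate acid of the weak base C5H5N.
Ka = Kw/Kb = 1.0×10^-14 / 1.7 × 10^-9 = 5.88 × 10^-6
Ka = x²/(0.0469 − x) = 5.88 × 10^-6
Neglecting x in the denominator: x = √(5.88 × 10^-6 × 0.0469) = 5.25 × 10^-4 M
Check: 1.1% ionized — well under 5%, approximation valid.
pH = −log[H+] = −log(5.25 × 10^-4) = 3.28

pH = 3.28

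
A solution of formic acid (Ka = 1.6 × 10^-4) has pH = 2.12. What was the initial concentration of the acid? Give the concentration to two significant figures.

[H+] = 10^(-2.12) = 7.59 × 10^-3 M = x
Ka = x²/(C₀ − x) ⇒ C₀ = x + x²/Ka
C₀ = 7.59 × 10^-3 + (7.59 × 10^-3)²/(1.6 × 10^-4) = 3.68 × 10^-1 M

C₀ = 3.7 × 10^-1 M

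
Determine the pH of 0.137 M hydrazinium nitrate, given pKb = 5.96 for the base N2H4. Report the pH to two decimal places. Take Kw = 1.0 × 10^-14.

pH = 4.45

N2H5+ is the conjugate acid of the weak base N2H4.
Kb = 10^(−5.96) = 1.10 × 10^-6
Ka = Kw/Kb = 1.0×10^-14 / 1.10 × 10^-6 = 9.09 × 10^-9
Ka = x²/(0.137 − x) = 9.09 × 10^-9
Neglecting x in the denominator: x = √(9.09 × 10^-9 × 0.137) = 3.53 × 10^-5 M
pH = −log[H+] = −log(3.53 × 10^-5) = 4.45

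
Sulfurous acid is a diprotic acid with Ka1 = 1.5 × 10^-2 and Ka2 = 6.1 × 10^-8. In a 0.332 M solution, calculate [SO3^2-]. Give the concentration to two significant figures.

6.1 × 10^-8 M

First ionization gives [H+] ≈ [HSO3-] = 6.35 × 10^-2 M.
Second step: Ka2 = [H+][SO3^2-]/[HSO3-] ≈ [SO3^2-] (since [H+] ≈ [HSO3-]).
So [SO3^2-] ≈ Ka2.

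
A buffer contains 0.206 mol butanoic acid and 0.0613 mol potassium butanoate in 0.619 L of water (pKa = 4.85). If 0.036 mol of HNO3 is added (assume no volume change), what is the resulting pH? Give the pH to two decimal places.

After neutralization: n(CH3(CH2)2COOH) = 0.242 mol, n(CH3(CH2)2COO-) = 0.0253 mol.
pH = pKa + log(n_CH3(CH2)2COO-/n_CH3(CH2)2COOH) = 4.85 + log(0.0253/0.242) = 4.85 + (-0.981)

pH = 3.87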